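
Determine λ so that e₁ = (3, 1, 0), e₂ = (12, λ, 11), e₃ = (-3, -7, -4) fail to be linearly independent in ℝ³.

Place the vectors as rows of a 3×3 matrix; dependence ⇔ determinant zero.
The determinant works out to 246 - 12*λ.
This vanishes exactly when λ = 41/2.

λ = 41/2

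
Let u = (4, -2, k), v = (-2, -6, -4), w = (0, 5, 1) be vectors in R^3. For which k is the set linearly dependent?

Dependence holds iff the 3×3 matrix [u v w] is singular.
The determinant works out to 52 - 10*k.
Solving 52 - 10*k = 0 yields k = 26/5.

k = 26/5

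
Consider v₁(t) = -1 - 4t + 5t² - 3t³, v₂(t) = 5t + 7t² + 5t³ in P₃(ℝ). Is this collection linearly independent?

linearly independent

Write each element as a coordinate vector in ℝ⁴ using {1, t, …, t³}.
Place the vectors as rows of a 2×4 matrix and reduce to echelon form.
The reduction yields 2 nonzero rows, so the rank is 2.
Since rank = 2 (the number of vectors), the set is linearly independent.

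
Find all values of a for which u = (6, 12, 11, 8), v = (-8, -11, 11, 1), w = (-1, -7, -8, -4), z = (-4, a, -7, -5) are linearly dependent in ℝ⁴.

The set is linearly dependent precisely when det[u; v; w; z] = 0.
Expanding, det = 21*a + 273.
Setting this to zero gives a = -13.

a = -13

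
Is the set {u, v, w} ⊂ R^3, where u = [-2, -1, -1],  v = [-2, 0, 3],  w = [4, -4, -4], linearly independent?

linearly independent

Place the vectors as rows of a 3×3 matrix and reduce to echelon form.
The reduction yields 3 nonzero rows, so the rank is 3.
Since rank = 3 (the number of vectors), the set is linearly independent.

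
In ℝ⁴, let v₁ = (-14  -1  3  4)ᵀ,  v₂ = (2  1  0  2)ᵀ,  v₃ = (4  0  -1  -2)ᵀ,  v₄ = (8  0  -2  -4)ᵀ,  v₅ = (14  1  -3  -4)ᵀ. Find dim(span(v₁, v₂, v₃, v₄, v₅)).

Apply Gaussian elimination to the matrix whose rows are v₁, v₂, v₃, v₄, v₅.
Reduction leaves 2 leading entries, giving rank 2.
(With 5 elements in a 4-dimensional space the rank is at most 4.)

2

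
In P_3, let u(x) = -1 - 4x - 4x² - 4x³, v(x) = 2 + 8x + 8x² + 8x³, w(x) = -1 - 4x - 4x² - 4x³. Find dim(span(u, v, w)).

1

Use coordinates relative to {1, x, …, x³}.
Put the 4×3 matrix [u|v|w] into echelon form.
There is 1 pivot column, so rank = 1.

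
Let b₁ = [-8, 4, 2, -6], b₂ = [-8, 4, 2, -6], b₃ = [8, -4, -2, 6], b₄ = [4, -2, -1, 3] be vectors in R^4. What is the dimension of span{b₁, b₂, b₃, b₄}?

dim = 1

Put the 4×4 matrix [b₁|b₂|b₃|b₄] into echelon form.
Exactly 1 pivot survives; hence the rank is 1.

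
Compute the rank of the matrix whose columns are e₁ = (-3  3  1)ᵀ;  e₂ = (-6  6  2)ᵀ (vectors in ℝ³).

rank 1

Apply Gaussian elimination to the matrix whose rows are e₁, e₂.
There is 1 pivot column, so rank = 1.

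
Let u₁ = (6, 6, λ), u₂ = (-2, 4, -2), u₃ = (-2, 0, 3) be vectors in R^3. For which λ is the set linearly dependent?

Dependence holds iff the 3×3 matrix [u₁ u₂ u₃] is singular.
Cofactor expansion gives det = 8*λ + 132.
This vanishes exactly when λ = -33/2.

λ = -33/2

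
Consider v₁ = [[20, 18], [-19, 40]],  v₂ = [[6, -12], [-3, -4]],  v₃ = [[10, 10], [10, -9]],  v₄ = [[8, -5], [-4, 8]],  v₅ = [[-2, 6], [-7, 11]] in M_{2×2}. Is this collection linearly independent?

Take coordinates with respect to the standard basis {E₁₁, E₁₂, E₂₁, E₂₂}.
There are 5 vectors in a 4-dimensional space, so they cannot be linearly independent.

linearly dependent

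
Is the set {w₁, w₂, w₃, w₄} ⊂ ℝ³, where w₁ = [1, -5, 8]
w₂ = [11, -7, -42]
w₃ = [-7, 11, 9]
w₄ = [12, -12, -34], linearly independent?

There are 4 vectors in a 3-dimensional space, so they cannot be linearly independent.

linearly dependent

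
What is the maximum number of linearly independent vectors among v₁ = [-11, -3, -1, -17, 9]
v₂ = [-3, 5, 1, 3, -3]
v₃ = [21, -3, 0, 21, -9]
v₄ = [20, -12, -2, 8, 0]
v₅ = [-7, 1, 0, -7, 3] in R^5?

2

Apply Gaussian elimination to the matrix whose rows are v₁, v₂, v₃, v₄, v₅.
Exactly 2 pivots survive; hence the rank is 2.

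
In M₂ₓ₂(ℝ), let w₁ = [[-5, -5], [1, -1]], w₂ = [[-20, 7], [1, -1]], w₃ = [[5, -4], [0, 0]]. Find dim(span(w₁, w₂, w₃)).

dim = 2

Pass to coordinate vectors with respect to the basis {E₁₁, E₁₂, E₂₁, E₂₂}.
Apply Gaussian elimination to the matrix whose rows are w₁, w₂, w₃.
There are 2 pivot columns, so rank = 2.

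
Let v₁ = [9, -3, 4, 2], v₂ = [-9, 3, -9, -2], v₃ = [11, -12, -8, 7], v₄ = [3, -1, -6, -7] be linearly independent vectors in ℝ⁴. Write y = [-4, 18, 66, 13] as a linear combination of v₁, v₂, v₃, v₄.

Solve the system with v₁, v₂, v₃, v₄ as columns and y as the right-hand side.
Row-reducing the augmented matrix gives the unique coefficients (α₁, …, α₄) = (-1, -4, -2, -3).

y = -v₁ - 4v₂ - 2v₃ - 3v₄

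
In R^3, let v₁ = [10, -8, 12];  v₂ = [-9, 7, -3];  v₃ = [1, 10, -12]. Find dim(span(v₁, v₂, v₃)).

Put the 3×3 matrix [v₁|v₂|v₃] into echelon form.
The echelon form has 3 nonzero rows, so the rank is 3.

dim = 3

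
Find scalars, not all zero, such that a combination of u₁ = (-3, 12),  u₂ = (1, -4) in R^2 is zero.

Row-reduce the matrix with u₁, u₂ as columns; the null space gives the coefficients.
A generator of the null space is (1, 3).

u₁ + 3u₂ = 0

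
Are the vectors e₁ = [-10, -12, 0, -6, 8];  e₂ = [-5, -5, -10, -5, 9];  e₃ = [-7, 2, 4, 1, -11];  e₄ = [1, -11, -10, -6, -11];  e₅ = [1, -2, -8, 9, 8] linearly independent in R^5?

linearly independent

Row-reduce the matrix whose columns are e₁, e₂, e₃, e₄, e₅.
The reduction yields 5 nonzero rows, so the rank is 5.
Since rank = 5 (the number of vectors), the set is linearly independent.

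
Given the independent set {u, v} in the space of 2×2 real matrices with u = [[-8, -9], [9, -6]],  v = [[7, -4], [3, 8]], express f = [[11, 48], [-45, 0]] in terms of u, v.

f = -4u - 3v

Identify each element with its coordinate vector in ℝ⁴ via {E₁₁, E₁₂, E₂₁, E₂₂}.
Set up the augmented matrix [u | v | f] and row-reduce.
Row-reducing the augmented matrix gives the unique coefficients (a₁, a₂) = (-4, -3).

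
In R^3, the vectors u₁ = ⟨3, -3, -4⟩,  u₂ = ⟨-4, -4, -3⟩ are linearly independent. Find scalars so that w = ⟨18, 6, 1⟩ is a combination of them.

Solve the system with u₁, u₂ as columns and w as the right-hand side.
The system has the unique solution (c₁, c₂) = (2, -3).

w = 2u₁ - 3u₂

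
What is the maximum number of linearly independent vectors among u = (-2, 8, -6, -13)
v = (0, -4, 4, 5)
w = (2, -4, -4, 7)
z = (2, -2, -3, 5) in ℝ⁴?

3

Apply Gaussian elimination to the matrix whose rows are u, v, w, z.
Exactly 3 pivots survive; hence the rank is 3.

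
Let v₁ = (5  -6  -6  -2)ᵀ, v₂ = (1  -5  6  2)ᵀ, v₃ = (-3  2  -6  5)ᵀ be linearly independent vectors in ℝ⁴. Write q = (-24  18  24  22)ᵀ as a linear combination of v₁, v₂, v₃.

q = -4v₁ + 2v₂ + 2v₃

Since v₁, v₂, v₃ are independent, the coefficients expressing q are uniquely determined by a linear system.
The system has the unique solution (a₁, a₂, a₃) = (-4, 2, 2).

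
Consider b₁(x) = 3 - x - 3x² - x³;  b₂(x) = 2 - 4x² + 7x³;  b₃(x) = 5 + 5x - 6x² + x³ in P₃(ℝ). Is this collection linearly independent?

linearly independent

Take coordinates with respect to the standard basis {1, x, …, x³}.
Row-reduce the matrix whose columns are b₁, b₂, b₃.
The reduction yields 3 nonzero rows, so the rank is 3.
Since rank = 3 (the number of vectors), the set is linearly independent.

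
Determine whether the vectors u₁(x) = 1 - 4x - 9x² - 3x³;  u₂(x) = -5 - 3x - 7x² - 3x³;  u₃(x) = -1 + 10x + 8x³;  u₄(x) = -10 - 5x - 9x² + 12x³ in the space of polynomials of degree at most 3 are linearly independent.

Write each element as a coordinate vector in ℝ⁴ using {1, x, …, x³}.
The matrix [u₁|u₂|u₃|u₄] has determinant 8955.
A nonzero determinant means the columns are linearly independent.

linearly independent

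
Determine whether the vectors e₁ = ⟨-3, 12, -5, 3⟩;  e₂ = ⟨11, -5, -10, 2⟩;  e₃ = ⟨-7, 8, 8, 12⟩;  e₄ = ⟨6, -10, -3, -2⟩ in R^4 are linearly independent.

Form the 4×4 matrix with these as columns; its determinant is -3461.
A nonzero determinant means the columns are linearly independent.

linearly independent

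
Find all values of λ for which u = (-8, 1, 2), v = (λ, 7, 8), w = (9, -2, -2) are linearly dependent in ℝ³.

The set is linearly dependent precisely when det[u; v; w] = 0.
Expanding, det = -2*λ - 70.
Solving -2*λ - 70 = 0 yields λ = -35.

λ = -35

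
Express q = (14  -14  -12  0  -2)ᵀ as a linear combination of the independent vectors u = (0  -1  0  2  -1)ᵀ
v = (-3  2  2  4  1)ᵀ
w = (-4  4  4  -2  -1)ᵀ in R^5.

q = 2u - 2v - 2w

Since u, v, w are independent, the coefficients expressing q are uniquely determined by a linear system.
The system has the unique solution (α₁, α₂, α₃) = (2, -2, -2).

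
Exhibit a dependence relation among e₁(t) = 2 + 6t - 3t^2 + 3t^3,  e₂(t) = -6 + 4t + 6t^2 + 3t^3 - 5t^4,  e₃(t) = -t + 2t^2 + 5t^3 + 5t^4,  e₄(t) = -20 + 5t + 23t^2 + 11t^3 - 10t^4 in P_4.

Pass to coordinate vectors relative to the basis {1, t, …, t^4}.
Write the vectors as columns of a matrix and find a nonzero vector in its null space.
The free variable yields coefficients (1, -3, -1, 1) (any nonzero multiple also works).

e₁ - 3e₂ - e₃ + e₄ = 0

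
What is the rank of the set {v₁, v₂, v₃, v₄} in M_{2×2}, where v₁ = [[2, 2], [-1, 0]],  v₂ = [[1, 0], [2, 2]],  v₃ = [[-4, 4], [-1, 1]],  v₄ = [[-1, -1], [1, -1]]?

4

Use coordinates relative to {E₁₁, E₁₂, E₂₁, E₂₂}.
Apply Gaussian elimination to the matrix whose rows are v₁, v₂, v₃, v₄.
Reduction leaves 4 leading entries, giving rank 4.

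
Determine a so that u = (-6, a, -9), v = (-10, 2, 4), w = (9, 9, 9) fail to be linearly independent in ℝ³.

Place the vectors as rows of a 3×3 matrix; dependence ⇔ determinant zero.
Expanding, det = 126*a + 1080.
Solving 126*a + 1080 = 0 yields a = -60/7.

a = -60/7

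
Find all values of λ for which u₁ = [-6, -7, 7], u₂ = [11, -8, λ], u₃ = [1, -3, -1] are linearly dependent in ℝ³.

λ = -12

Place the vectors as rows of a 3×3 matrix; dependence ⇔ determinant zero.
Cofactor expansion gives det = -25*λ - 300.
Setting this to zero gives λ = -12.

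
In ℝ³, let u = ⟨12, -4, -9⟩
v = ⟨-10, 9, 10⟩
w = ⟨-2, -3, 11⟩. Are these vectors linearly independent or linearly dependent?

Row-reduce the matrix whose columns are u, v, w.
The reduction yields 3 nonzero rows, so the rank is 3.
Since rank = 3 (the number of vectors), the set is linearly independent.

linearly independent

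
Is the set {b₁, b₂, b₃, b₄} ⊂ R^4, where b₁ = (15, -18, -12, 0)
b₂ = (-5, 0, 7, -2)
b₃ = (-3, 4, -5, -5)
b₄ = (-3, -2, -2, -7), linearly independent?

linearly dependent

Form the 4×4 matrix with these as columns; its determinant is 0.
A zero determinant means the columns are linearly dependent.
Indeed b₁ + 3b₂ + 3b₃ - 3b₄ = 0.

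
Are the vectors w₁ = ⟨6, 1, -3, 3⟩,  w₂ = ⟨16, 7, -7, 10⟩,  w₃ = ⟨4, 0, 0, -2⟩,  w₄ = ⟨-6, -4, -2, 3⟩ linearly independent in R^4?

linearly dependent

The matrix [w₁|w₂|w₃|w₄] has determinant 0.
A zero determinant means the columns are linearly dependent.
Indeed 3w₁ - w₂ - 2w₃ - w₄ = 0.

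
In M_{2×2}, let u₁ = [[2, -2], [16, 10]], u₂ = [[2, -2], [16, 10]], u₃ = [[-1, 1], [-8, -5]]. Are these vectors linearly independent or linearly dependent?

Take coordinates with respect to the standard basis {E₁₁, E₁₂, E₂₁, E₂₂}.
One vector is a scalar multiple of another, so the set is dependent.

linearly dependent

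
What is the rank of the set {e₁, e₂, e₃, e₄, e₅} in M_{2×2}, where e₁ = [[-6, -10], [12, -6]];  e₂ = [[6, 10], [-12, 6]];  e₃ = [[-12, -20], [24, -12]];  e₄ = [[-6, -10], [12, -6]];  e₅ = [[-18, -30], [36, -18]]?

1

Use coordinates relative to {E₁₁, E₁₂, E₂₁, E₂₂}.
Form the matrix with e₁, e₂, e₃, e₄, e₅ as columns and reduce.
Reduction leaves 1 leading entry, giving rank 1.
(With 5 elements in a 4-dimensional space the rank is at most 4.)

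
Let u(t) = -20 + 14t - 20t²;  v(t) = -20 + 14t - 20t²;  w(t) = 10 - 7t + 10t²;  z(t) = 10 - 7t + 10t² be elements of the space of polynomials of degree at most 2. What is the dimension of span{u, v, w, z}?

Use coordinates relative to {1, t, t²}.
Put the 3×4 matrix [u|v|w|z] into echelon form.
Exactly 1 pivot survives; hence the rank is 1.
(With 4 elements in a 3-dimensional space the rank is at most 3.)

1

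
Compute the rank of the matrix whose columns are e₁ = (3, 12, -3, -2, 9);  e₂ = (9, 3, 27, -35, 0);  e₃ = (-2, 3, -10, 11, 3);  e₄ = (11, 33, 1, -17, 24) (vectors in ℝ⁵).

rank 2

Put the 5×4 matrix [e₁|e₂|e₃|e₄] into echelon form.
Reduction leaves 2 leading entries, giving rank 2.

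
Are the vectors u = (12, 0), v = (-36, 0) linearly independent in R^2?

Row-reduce the matrix whose columns are u, v.
The reduction yields 1 nonzero row, so the rank is 1.
Since rank 1 < 2, the set is linearly dependent.
Indeed 3u + v = 0.

linearly dependent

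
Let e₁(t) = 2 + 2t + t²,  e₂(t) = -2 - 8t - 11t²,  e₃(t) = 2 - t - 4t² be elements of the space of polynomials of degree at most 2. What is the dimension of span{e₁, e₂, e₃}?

dim = 2

Pass to coordinate vectors with respect to the basis {1, t, t²}.
Apply Gaussian elimination to the matrix whose rows are e₁, e₂, e₃.
Exactly 2 pivots survive; hence the rank is 2.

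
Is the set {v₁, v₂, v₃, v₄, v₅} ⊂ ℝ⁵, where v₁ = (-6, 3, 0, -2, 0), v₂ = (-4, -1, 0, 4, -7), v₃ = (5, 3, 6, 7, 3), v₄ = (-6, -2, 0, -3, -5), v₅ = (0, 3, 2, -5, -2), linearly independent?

linearly independent

Form the 5×5 matrix with these as columns; its determinant is 9498.
A nonzero determinant means the columns are linearly independent.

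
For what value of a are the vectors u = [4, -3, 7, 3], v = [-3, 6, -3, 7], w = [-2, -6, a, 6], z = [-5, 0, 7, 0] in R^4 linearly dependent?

Dependence holds iff the 4×4 matrix [u v w z] is singular.
The determinant works out to 195*a - 5460.
Setting this to zero gives a = 28.

a = 28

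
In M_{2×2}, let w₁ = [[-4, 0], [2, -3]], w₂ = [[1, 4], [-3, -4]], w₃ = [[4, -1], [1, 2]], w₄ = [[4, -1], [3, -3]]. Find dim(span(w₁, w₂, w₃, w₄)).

Pass to coordinate vectors with respect to the basis {E₁₁, E₁₂, E₂₁, E₂₂}.
Row-reduce the 4×4 matrix with these as rows.
The echelon form has 4 nonzero rows, so the rank is 4.

dim = 4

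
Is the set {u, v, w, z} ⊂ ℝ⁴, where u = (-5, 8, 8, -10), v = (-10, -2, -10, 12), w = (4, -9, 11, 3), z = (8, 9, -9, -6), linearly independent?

linearly independent

The matrix [u|v|w|z] has determinant 7924.
A nonzero determinant means the columns are linearly independent.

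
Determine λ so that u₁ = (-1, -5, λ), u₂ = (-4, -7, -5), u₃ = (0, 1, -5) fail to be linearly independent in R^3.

The vectors are dependent exactly when the determinant of the matrix with rows u₁, u₂, u₃ vanishes.
Cofactor expansion gives det = 60 - 4*λ.
Setting this to zero gives λ = 15.

λ = 15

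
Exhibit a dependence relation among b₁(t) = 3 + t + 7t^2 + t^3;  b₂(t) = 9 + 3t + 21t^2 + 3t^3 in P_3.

3b₁ - b₂ = 0

Pass to coordinate vectors relative to the basis {1, t, …, t^3}.
Solve the homogeneous system with b₁, b₂ as columns by row-reducing the coefficient matrix.
A generator of the null space is (3, -1).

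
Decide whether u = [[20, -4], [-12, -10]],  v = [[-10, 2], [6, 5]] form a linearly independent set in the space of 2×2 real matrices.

linearly dependent

Write each element as a coordinate vector in ℝ⁴ using {E₁₁, E₁₂, E₂₁, E₂₂}.
Row-reduce the matrix whose columns are u, v.
The reduction yields 1 nonzero row, so the rank is 1.
Since rank 1 < 2, the set is linearly dependent.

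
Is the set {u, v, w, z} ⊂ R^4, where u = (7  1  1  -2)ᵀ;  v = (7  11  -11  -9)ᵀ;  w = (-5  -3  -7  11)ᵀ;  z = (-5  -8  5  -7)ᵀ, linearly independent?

Form the 4×4 matrix with these as columns; its determinant is 10240.
A nonzero determinant means the columns are linearly independent.

linearly independent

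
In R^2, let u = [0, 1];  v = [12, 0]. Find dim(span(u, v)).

Put the 2×2 matrix [u|v] into echelon form.
Reduction leaves 2 leading entries, giving rank 2.

dim = 2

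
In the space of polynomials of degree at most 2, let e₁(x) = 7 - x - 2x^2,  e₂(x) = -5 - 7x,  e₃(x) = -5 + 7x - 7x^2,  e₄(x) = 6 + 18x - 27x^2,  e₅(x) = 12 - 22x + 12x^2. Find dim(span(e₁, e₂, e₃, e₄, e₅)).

3

Represent each element by its coordinate vector in ℝ³.
Apply Gaussian elimination to the matrix whose rows are e₁, e₂, e₃, e₄, e₅.
There are 3 pivot columns, so rank = 3.
(With 5 elements in a 3-dimensional space the rank is at most 3.)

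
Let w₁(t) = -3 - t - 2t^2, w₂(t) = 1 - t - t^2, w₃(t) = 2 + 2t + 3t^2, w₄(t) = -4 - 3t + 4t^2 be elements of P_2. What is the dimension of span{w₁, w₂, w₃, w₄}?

dim = 3

Represent each element by its coordinate vector in ℝ³.
Row-reduce the 4×3 matrix with these as rows.
Reduction leaves 3 leading entries, giving rank 3.
(With 4 elements in a 3-dimensional space the rank is at most 3.)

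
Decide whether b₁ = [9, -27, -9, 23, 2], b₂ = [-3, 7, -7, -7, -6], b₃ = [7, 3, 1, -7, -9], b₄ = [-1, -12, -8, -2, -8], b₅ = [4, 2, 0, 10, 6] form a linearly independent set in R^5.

Row-reduce the matrix whose columns are b₁, b₂, b₃, b₄, b₅.
The reduction yields 4 nonzero rows, so the rank is 4.
Since rank 4 < 5, the set is linearly dependent.

linearly dependent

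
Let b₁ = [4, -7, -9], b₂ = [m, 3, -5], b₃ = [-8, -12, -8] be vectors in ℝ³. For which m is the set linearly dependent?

Place the vectors as rows of a 3×3 matrix; dependence ⇔ determinant zero.
Expanding, det = 52*m - 832.
Setting this to zero gives m = 16.

m = 16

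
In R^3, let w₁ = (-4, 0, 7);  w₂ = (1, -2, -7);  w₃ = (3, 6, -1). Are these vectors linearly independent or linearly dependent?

linearly independent

Form the 3×3 matrix with these as columns; its determinant is -92.
A nonzero determinant means the columns are linearly independent.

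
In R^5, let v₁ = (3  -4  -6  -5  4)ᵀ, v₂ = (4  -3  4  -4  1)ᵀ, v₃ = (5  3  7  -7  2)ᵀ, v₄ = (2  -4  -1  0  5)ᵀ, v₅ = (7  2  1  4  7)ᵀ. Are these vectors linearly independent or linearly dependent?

Place the vectors as rows of a 5×5 matrix and reduce to echelon form.
The reduction yields 5 nonzero rows, so the rank is 5.
Since rank = 5 (the number of vectors), the set is linearly independent.

linearly independent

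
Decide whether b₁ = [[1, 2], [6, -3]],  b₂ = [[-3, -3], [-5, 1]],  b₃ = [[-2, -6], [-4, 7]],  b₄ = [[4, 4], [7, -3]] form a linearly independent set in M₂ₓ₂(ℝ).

Write each element as a coordinate vector in ℝ⁴ using {E₁₁, E₁₂, E₂₁, E₂₂}.
The matrix [b₁|b₂|b₃|b₄] has determinant -79.
A nonzero determinant means the columns are linearly independent.

linearly independent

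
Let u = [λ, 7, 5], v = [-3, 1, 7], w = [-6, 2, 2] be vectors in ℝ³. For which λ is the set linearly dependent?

λ = -21

The set is linearly dependent precisely when det[u; v; w] = 0.
Expanding, det = -12*λ - 252.
Setting this to zero gives λ = -21.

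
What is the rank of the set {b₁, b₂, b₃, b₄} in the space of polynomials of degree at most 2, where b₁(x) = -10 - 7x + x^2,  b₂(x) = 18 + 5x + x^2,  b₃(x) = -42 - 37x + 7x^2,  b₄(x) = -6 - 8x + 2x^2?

rank 2

Represent each element by its coordinate vector in ℝ³.
Row-reduce the 4×3 matrix with these as rows.
Exactly 2 pivots survive; hence the rank is 2.
(With 4 elements in a 3-dimensional space the rank is at most 3.)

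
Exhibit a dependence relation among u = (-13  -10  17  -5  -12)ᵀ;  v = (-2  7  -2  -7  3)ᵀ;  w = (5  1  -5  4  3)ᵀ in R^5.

Write the vectors as columns of a matrix and find a nonzero vector in its null space.
A generator of the null space is (1, 1, 3).

u + v + 3w = 0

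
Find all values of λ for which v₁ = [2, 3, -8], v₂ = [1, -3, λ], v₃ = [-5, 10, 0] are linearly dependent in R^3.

λ = 8/7

The vectors are dependent exactly when the determinant of the matrix with rows v₁, v₂, v₃ vanishes.
Cofactor expansion gives det = 40 - 35*λ.
This vanishes exactly when λ = 8/7.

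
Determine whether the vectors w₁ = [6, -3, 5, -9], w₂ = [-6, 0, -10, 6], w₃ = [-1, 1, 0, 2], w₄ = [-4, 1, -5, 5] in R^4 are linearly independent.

Place the vectors as rows of a 4×4 matrix and reduce to echelon form.
The reduction yields 2 nonzero rows, so the rank is 2.
Since rank 2 < 4, the set is linearly dependent.

linearly dependent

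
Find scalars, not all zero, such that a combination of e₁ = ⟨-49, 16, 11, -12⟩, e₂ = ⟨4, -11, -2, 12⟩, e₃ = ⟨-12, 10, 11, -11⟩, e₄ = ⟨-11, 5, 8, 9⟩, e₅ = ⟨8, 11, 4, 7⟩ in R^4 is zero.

Row-reduce the matrix with e₁, e₂, e₃, e₄, e₅ as columns; the null space gives the coefficients.
A generator of the null space is (1, 3, 1, -3, 2).

e₁ + 3e₂ + e₃ - 3e₄ + 2e₅ = 0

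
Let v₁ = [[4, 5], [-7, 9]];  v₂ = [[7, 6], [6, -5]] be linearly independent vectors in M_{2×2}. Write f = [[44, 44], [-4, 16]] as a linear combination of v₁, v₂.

f = 4v₁ + 4v₂

Take coordinate vectors relative to {E₁₁, E₁₂, E₂₁, E₂₂}.
Write f = α₁v₁ + α₂v₂ and equate components.
Back-substitution yields (α₁, α₂) = (4, 4).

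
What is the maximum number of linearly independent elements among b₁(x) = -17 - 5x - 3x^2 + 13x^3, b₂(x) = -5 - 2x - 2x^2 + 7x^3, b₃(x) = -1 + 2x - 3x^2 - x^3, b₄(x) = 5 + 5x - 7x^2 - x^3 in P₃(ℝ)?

3

Represent each element by its coordinate vector in ℝ⁴.
Put the 4×4 matrix [b₁|b₂|b₃|b₄] into echelon form.
Exactly 3 pivots survive; hence the rank is 3.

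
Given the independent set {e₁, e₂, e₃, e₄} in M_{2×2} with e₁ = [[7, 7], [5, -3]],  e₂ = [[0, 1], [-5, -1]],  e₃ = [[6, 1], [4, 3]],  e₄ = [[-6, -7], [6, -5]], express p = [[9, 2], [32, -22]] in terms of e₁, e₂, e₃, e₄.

Work in coordinates with respect to the standard basis {E₁₁, E₁₂, E₂₁, E₂₂}.
Write p = a₁e₁ + … + a₄e₄ and equate components.
Row-reducing the augmented matrix gives the unique coefficients (a₁, …, a₄) = (3, 1, 1, 3).

p = 3e₁ + e₂ + e₃ + 3e₄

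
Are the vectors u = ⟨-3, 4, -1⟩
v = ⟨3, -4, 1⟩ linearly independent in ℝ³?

Place the vectors as rows of a 2×3 matrix and reduce to echelon form.
The reduction yields 1 nonzero row, so the rank is 1.
Since rank 1 < 2, the set is linearly dependent.
Indeed u + v = 0.

linearly dependent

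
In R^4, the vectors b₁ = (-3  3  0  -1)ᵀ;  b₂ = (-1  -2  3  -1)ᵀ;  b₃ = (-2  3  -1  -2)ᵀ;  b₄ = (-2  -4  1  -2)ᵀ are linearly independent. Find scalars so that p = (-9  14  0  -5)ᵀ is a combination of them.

Solve the system with b₁, b₂, b₃, b₄ as columns and p as the right-hand side.
Back-substitution yields (c₁, …, c₄) = (2, 1, 2, -1).

p = 2b₁ + b₂ + 2b₃ - b₄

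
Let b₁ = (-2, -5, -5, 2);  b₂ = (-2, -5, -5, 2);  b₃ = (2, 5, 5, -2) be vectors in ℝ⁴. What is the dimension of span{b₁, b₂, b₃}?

dim = 1

Put the 4×3 matrix [b₁|b₂|b₃] into echelon form.
The echelon form has 1 nonzero row, so the rank is 1.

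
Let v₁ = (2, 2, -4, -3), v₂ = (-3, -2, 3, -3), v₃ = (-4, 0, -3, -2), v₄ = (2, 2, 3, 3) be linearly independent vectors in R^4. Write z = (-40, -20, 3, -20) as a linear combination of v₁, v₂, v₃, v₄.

Since v₁, v₂, v₃, v₄ are independent, the coefficients expressing z are uniquely determined by a linear system.
Back-substitution yields (c₁, …, c₄) = (-3, 4, 4, -3).

z = -3v₁ + 4v₂ + 4v₃ - 3v₄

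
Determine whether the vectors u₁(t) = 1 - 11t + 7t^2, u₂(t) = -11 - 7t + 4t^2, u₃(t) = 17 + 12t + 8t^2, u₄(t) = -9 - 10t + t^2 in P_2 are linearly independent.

linearly dependent

Write each element as a coordinate vector in ℝ³ using {1, t, t^2}.
There are 4 vectors in a 3-dimensional space, so they cannot be linearly independent.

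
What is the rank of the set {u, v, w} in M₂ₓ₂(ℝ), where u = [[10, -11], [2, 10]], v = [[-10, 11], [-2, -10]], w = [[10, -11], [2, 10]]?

Represent each element by its coordinate vector in ℝ⁴.
Form the matrix with u, v, w as columns and reduce.
Exactly 1 pivot survives; hence the rank is 1.

1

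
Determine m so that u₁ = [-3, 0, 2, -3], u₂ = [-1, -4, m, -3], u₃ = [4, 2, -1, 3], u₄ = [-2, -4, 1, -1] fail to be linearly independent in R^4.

m = 28/3

The vectors are dependent exactly when the determinant of the matrix with rows u₁, u₂, u₃, u₄ vanishes.
The determinant works out to 56 - 6*m.
Solving 56 - 6*m = 0 yields m = 28/3.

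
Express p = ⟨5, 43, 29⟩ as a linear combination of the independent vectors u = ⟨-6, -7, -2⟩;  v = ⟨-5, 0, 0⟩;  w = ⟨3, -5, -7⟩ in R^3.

Write p = a₁u + … + a₃w and equate components.
Back-substitution yields (a₁, a₂, a₃) = (-4, 2, -3).

p = -4u + 2v - 3w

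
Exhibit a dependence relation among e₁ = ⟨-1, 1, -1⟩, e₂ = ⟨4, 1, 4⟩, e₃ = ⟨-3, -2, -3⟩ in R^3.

e₁ + e₂ + e₃ = 0

Set up α₁e₁ + … + α₃e₃ = 0 and solve the homogeneous system.
The free variable yields coefficients (1, 1, 1) (any nonzero multiple also works).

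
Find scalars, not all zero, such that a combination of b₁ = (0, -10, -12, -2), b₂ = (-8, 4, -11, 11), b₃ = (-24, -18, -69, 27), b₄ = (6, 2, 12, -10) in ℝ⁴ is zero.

Solve the homogeneous system with b₁, b₂, b₃, b₄ as columns by row-reducing the coefficient matrix.
The free variable yields coefficients (3, 3, -1, 0) (any nonzero multiple also works).

3b₁ + 3b₂ - b₃ = 0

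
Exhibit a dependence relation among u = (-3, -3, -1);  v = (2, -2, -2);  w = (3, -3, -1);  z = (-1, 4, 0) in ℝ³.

Set up α₁u + … + α₄z = 0 and solve the homogeneous system.
One solution (up to scaling) is (1, -2, 3, 2).

u - 2v + 3w + 2z = 0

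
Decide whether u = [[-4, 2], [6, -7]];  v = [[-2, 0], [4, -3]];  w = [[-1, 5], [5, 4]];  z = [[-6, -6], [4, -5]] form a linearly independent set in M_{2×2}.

Take coordinates with respect to the standard basis {E₁₁, E₁₂, E₂₁, E₂₂}.
Place the vectors as rows of a 4×4 matrix and reduce to echelon form.
The reduction yields 4 nonzero rows, so the rank is 4.
Since rank = 4 (the number of vectors), the set is linearly independent.

linearly independent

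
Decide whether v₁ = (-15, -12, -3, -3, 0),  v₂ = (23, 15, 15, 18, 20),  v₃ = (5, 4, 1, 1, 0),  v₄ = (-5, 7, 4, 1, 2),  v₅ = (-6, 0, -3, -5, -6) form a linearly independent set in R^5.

linearly dependent

One vector is a scalar multiple of another, so the set is dependent.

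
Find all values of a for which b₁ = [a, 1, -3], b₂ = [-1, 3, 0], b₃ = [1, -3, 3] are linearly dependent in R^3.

Place the vectors as rows of a 3×3 matrix; dependence ⇔ determinant zero.
Cofactor expansion gives det = 9*a + 3.
This vanishes exactly when a = -1/3.

a = -1/3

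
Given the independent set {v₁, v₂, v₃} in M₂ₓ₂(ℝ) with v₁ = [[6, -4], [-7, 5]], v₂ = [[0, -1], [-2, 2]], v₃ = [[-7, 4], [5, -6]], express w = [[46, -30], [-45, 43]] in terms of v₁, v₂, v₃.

Take coordinate vectors relative to {E₁₁, E₁₂, E₂₁, E₂₂}.
Since v₁, v₂, v₃ are independent, the coefficients expressing w are uniquely determined by a linear system.
The system has the unique solution (a₁, a₂, a₃) = (3, 2, -4).

w = 3v₁ + 2v₂ - 4v₃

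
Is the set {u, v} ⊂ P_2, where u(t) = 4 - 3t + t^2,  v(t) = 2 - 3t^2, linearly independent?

linearly independent

Take coordinates with respect to the standard basis {1, t, t^2}.
Place the vectors as rows of a 2×3 matrix and reduce to echelon form.
The reduction yields 2 nonzero rows, so the rank is 2.
Since rank = 2 (the number of vectors), the set is linearly independent.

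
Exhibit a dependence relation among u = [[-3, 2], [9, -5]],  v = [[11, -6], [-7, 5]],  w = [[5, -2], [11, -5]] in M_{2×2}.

Write each element as a vector in ℝ⁴ using {E₁₁, E₁₂, E₂₁, E₂₂}.
Solve the homogeneous system with u, v, w as columns by row-reducing the coefficient matrix.
A generator of the null space is (2, 1, -1).

2u + v - w = 0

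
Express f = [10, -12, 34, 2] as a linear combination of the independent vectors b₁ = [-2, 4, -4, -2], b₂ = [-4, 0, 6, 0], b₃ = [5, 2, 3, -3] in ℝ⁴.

f = -4b₁ + 2b₂ + 2b₃

Solve the system with b₁, b₂, b₃ as columns and f as the right-hand side.
Row-reducing the augmented matrix gives the unique coefficients (α₁, α₂, α₃) = (-4, 2, 2).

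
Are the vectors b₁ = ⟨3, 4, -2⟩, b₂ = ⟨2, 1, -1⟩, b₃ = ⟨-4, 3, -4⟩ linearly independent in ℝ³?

linearly independent

Row-reduce the matrix whose columns are b₁, b₂, b₃.
The reduction yields 3 nonzero rows, so the rank is 3.
Since rank = 3 (the number of vectors), the set is linearly independent.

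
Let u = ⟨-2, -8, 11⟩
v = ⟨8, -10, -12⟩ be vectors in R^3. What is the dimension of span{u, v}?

Apply Gaussian elimination to the matrix whose rows are u, v.
There are 2 pivot columns, so rank = 2.

dim = 2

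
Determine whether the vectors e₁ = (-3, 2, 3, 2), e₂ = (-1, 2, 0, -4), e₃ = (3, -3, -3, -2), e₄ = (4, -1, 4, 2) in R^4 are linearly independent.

linearly independent

The matrix [e₁|e₂|e₃|e₄] has determinant -98.
A nonzero determinant means the columns are linearly independent.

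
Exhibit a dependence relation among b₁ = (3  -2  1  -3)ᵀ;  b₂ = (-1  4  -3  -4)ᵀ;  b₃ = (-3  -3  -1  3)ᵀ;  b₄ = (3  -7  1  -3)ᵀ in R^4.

2b₁ + b₃ - b₄ = 0

Set up α₁b₁ + … + α₄b₄ = 0 and solve the homogeneous system.
The free variable yields coefficients (2, 0, 1, -1) (any nonzero multiple also works).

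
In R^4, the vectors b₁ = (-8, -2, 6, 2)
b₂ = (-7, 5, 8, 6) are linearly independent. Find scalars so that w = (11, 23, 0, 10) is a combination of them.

Solve the system with b₁, b₂ as columns and w as the right-hand side.
Back-substitution yields (c₁, c₂) = (-4, 3).

w = -4b₁ + 3b₂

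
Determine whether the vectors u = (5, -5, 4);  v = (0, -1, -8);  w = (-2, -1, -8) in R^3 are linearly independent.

linearly independent

Place the vectors as rows of a 3×3 matrix and reduce to echelon form.
The reduction yields 3 nonzero rows, so the rank is 3.
Since rank = 3 (the number of vectors), the set is linearly independent.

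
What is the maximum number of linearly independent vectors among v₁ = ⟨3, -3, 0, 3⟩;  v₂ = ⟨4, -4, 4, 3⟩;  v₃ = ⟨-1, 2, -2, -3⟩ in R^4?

Apply Gaussian elimination to the matrix whose rows are v₁, v₂, v₃.
The echelon form has 3 nonzero rows, so the rank is 3.

3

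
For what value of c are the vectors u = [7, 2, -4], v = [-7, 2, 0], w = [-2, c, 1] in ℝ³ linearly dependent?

c = -3/7

Place the vectors as rows of a 3×3 matrix; dependence ⇔ determinant zero.
The determinant works out to 28*c + 12.
Setting this to zero gives c = -3/7.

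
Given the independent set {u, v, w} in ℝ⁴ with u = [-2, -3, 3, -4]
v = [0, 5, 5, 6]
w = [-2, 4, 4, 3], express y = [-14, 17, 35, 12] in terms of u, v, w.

y = 3u + 2v + 4w

Write y = a₁u + … + a₃w and equate components.
The system has the unique solution (a₁, a₂, a₃) = (3, 2, 4).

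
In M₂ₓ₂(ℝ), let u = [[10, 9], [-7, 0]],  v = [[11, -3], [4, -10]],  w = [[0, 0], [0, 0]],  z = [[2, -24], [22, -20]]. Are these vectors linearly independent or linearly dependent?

Write each element as a coordinate vector in ℝ⁴ using {E₁₁, E₁₂, E₂₁, E₂₂}.
One of the vectors is the zero vector, so the set is linearly dependent.

linearly dependent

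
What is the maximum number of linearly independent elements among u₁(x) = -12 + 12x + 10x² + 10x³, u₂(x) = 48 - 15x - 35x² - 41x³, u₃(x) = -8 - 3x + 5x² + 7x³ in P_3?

2

Represent each element by its coordinate vector in ℝ⁴.
Form the matrix with u₁, u₂, u₃ as columns and reduce.
Reduction leaves 2 leading entries, giving rank 2.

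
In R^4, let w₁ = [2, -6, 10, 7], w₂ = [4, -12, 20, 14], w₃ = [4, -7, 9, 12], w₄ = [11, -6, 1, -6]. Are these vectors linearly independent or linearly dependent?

linearly dependent

One vector is a scalar multiple of another, so the set is dependent.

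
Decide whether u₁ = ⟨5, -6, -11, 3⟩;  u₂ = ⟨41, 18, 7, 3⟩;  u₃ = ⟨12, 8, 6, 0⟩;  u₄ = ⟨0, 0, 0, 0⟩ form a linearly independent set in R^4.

linearly dependent

One of the vectors is the zero vector, so the set is linearly dependent.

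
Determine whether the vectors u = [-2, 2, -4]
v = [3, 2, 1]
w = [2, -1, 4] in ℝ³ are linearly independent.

linearly independent

Form the 3×3 matrix with these as columns; its determinant is -10.
A nonzero determinant means the columns are linearly independent.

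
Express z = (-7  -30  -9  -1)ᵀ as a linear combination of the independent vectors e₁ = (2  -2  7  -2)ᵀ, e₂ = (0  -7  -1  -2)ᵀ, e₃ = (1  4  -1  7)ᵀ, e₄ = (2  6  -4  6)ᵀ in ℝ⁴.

Set up the augmented matrix [e₁ | e₂ | e₃ | e₄ | z] and row-reduce.
Row-reducing the augmented matrix gives the unique coefficients (c₁, …, c₄) = (-2, 4, 3, -3).

z = -2e₁ + 4e₂ + 3e₃ - 3e₄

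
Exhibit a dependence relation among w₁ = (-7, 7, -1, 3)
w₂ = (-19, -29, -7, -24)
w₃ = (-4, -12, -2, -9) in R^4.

w₁ - w₂ + 3w₃ = 0

Solve the homogeneous system with w₁, w₂, w₃ as columns by row-reducing the coefficient matrix.
A generator of the null space is (1, -1, 3).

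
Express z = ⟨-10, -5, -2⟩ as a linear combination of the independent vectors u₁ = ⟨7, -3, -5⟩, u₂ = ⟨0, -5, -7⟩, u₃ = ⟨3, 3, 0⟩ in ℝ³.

Solve the system with u₁, u₂, u₃ as columns and z as the right-hand side.
Back-substitution yields (c₁, c₂, c₃) = (-1, 1, -1).

z = -u₁ + u₂ - u₃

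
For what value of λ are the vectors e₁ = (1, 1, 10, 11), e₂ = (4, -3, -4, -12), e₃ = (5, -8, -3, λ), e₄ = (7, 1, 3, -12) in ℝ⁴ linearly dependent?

λ = -44/5

Place the vectors as rows of a 4×4 matrix; dependence ⇔ determinant zero.
Cofactor expansion gives det = -205*λ - 1804.
Setting this to zero gives λ = -44/5.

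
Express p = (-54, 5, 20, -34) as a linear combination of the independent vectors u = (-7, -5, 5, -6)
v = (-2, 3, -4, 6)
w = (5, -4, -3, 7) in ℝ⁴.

p = 4u + 3v - 4w

Solve the system with u, v, w as columns and p as the right-hand side.
Back-substitution yields (α₁, α₂, α₃) = (4, 3, -4).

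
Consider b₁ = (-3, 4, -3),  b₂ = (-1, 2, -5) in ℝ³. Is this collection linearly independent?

Place the vectors as rows of a 2×3 matrix and reduce to echelon form.
The reduction yields 2 nonzero rows, so the rank is 2.
Since rank = 2 (the number of vectors), the set is linearly independent.

linearly independent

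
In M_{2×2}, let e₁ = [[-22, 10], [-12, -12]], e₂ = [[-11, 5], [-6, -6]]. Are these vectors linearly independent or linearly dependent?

Write each element as a coordinate vector in ℝ⁴ using {E₁₁, E₁₂, E₂₁, E₂₂}.
One vector is a scalar multiple of another, so the set is dependent.

linearly dependent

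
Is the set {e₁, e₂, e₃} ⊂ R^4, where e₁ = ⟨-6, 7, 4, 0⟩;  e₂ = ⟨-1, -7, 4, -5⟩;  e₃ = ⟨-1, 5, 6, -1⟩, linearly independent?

linearly independent

Row-reduce the matrix whose columns are e₁, e₂, e₃.
The reduction yields 3 nonzero rows, so the rank is 3.
Since rank = 3 (the number of vectors), the set is linearly independent.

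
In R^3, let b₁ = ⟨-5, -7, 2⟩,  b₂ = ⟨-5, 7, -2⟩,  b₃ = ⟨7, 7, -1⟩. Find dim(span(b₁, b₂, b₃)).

dim = 3

Put the 3×3 matrix [b₁|b₂|b₃] into echelon form.
Exactly 3 pivots survive; hence the rank is 3.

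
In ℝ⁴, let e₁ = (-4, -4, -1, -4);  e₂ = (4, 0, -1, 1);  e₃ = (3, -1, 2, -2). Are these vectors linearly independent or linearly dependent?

linearly independent

Place the vectors as rows of a 3×4 matrix and reduce to echelon form.
The reduction yields 3 nonzero rows, so the rank is 3.
Since rank = 3 (the number of vectors), the set is linearly independent.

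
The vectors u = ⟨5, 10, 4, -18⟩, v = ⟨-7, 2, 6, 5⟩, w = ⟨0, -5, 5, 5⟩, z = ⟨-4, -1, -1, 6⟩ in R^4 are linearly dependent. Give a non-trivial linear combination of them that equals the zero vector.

Solve the homogeneous system with u, v, w, z as columns by row-reducing the coefficient matrix.
One solution (up to scaling) is (1, -1, 1, 3).

u - v + w + 3z = 0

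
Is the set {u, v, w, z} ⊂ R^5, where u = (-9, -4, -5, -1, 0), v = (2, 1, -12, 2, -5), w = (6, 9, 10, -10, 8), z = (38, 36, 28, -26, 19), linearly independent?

Place the vectors as rows of a 4×5 matrix and reduce to echelon form.
The reduction yields 3 nonzero rows, so the rank is 3.
Since rank 3 < 4, the set is linearly dependent.
Indeed 2u - v - 3w + z = 0.

linearly dependent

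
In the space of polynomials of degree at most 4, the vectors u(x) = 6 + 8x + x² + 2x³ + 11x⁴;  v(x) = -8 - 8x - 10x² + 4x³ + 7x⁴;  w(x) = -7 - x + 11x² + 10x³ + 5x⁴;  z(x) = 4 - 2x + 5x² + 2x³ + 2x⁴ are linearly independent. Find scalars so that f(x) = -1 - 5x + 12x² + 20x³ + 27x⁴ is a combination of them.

Identify each element with its coordinate vector in ℝ⁵ via {1, x, …, x⁴}.
Set up the augmented matrix [u | v | w | z | f] and row-reduce.
The system has the unique solution (c₁, …, c₄) = (1, 1, 1, 2).

f = u + v + w + 2z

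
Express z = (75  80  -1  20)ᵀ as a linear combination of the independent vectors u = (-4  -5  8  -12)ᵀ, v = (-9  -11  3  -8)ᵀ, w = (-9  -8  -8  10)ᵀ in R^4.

z = -3u - 3v - 4w

Since u, v, w are independent, the coefficients expressing z are uniquely determined by a linear system.
Back-substitution yields (a₁, a₂, a₃) = (-3, -3, -4).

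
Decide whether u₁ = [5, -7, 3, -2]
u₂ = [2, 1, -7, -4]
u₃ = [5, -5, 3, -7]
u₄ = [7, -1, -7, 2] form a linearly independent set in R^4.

The matrix [u₁|u₂|u₃|u₄] has determinant 1492.
A nonzero determinant means the columns are linearly independent.

linearly independent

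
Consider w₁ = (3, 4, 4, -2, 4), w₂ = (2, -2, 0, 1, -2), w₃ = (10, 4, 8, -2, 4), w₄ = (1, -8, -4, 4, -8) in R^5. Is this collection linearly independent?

Place the vectors as rows of a 4×5 matrix and reduce to echelon form.
The reduction yields 2 nonzero rows, so the rank is 2.
Since rank 2 < 4, the set is linearly dependent.

linearly dependent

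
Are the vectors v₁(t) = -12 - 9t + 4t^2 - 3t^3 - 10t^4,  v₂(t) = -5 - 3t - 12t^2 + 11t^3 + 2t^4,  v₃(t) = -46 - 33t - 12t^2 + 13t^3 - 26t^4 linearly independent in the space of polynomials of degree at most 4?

Take coordinates with respect to the standard basis {1, t, …, t^4}.
Row-reduce the matrix whose columns are v₁, v₂, v₃.
The reduction yields 2 nonzero rows, so the rank is 2.
Since rank 2 < 3, the set is linearly dependent.

linearly dependent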